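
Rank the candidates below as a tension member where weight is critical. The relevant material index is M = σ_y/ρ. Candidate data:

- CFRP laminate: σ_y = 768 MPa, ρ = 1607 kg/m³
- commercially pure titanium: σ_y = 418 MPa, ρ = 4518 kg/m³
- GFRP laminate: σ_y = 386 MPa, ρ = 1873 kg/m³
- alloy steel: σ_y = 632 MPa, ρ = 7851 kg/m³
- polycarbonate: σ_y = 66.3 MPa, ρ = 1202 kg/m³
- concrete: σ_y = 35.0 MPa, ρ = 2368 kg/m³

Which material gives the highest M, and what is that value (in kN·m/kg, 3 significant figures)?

CFRP laminate, M = 478 kN·m/kg

Per-candidate index values:
  CFRP laminate: M = 478 kN·m/kg
  GFRP laminate: M = 206 kN·m/kg
  commercially pure titanium: M = 92.5 kN·m/kg
  alloy steel: M = 80.5 kN·m/kg
  polycarbonate: M = 55.2 kN·m/kg
  concrete: M = 14.8 kN·m/kg
CFRP laminate has the largest M.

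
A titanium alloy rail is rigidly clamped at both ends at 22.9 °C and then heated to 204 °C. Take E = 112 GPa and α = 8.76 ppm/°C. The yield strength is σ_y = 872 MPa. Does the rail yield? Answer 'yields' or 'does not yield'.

does not yield

ΔT = 181.1 K. Constrained thermal stress σ = E·α·ΔT = 112.0×10³ MPa × 8.76×10⁻⁶ × 181.1 = 178 MPa (compressive).
Compare to σ_y = 872 MPa: σ < σ_y, so it does not yield.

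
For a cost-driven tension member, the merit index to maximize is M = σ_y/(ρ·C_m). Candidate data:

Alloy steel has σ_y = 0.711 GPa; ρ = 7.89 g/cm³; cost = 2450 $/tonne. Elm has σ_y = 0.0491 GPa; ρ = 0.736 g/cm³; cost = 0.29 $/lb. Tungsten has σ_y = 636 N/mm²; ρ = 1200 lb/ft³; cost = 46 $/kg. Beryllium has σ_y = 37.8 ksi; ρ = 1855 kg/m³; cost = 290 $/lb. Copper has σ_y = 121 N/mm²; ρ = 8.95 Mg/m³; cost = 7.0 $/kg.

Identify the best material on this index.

elm

In SI units:
  alloy steel: σ_y = 711.0 MPa, ρ = 7890 kg/m³, cost = 2.450 $/kg
  elm: σ_y = 49.10 MPa, ρ = 736.0 kg/m³, cost = 0.6393 $/kg
  tungsten: σ_y = 636.0 MPa, ρ = 19220 kg/m³, cost = 46.00 $/kg
  beryllium: σ_y = 260.6 MPa, ρ = 1855 kg/m³, cost = 639.3 $/kg
  copper: σ_y = 121.0 MPa, ρ = 8950 kg/m³, cost = 7.000 $/kg
  elm: M = 104 kN·m per $
  alloy steel: M = 36.8 kN·m per $
  copper: M = 1.93 kN·m per $
  tungsten: M = 0.719 kN·m per $
  beryllium: M = 0.220 kN·m per $
Elm ranks first.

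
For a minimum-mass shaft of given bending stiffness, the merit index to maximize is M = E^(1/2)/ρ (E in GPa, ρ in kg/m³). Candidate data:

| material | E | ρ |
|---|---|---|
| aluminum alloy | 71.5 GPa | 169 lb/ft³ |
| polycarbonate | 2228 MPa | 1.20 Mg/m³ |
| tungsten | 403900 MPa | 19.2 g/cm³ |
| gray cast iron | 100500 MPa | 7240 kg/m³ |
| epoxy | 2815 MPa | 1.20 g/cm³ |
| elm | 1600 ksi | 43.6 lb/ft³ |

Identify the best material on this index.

After converting to SI:
  aluminum alloy: E = 71.50 GPa, ρ = 2707 kg/m³
  polycarbonate: E = 2.228 GPa, ρ = 1200 kg/m³
  tungsten: E = 403.9 GPa, ρ = 19200 kg/m³
  gray cast iron: E = 100.5 GPa, ρ = 7240 kg/m³
  epoxy: E = 2.815 GPa, ρ = 1200 kg/m³
  elm: E = 11.03 GPa, ρ = 698.4 kg/m³
  elm: M = 4.76×10⁻³
  aluminum alloy: M = 3.12×10⁻³
  epoxy: M = 1.40×10⁻³
  gray cast iron: M = 1.38×10⁻³
  polycarbonate: M = 1.24×10⁻³
  tungsten: M = 1.05×10⁻³
The maximum is for elm.

elm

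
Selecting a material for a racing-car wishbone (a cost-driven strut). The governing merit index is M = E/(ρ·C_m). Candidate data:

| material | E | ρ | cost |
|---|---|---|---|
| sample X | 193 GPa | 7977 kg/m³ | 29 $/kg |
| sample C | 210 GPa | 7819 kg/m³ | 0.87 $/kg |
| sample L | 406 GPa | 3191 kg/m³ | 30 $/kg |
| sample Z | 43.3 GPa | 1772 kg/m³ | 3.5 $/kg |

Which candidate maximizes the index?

sample C

Per-candidate index values:
  sample C: M = 30.9 MN·m per $
  sample Z: M = 6.98 MN·m per $
  sample L: M = 4.24 MN·m per $
  sample X: M = 0.834 MN·m per $
Highest index: sample C.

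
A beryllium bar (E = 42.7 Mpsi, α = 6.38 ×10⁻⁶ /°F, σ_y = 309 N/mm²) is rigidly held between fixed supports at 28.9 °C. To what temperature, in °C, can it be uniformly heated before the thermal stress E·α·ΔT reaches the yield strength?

E = 42.7 Mpsi = 294.4 GPa.
α = 6.38×10⁻⁶/°F × 9/5 = 11.5×10⁻⁶/K.
σ_y = 309 N/mm² = 309.0 MPa.
E·α·ΔT = 309.0 MPa ⇒ ΔT = 309.0 / (294.4×10³ × 11.5×10⁻⁶) = 91.39 K.
T = 28.9 + 91.39 = 120.3 °C.

120 °C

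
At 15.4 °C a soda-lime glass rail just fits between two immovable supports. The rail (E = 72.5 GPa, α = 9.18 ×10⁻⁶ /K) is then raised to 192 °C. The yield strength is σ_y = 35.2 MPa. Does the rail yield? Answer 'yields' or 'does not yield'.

ΔT = 176.6 K. Constrained thermal stress σ = E·α·ΔT = 72.50×10³ MPa × 9.18×10⁻⁶ × 176.6 = 118 MPa (compressive).
Compare to σ_y = 35.2 MPa: σ ≥ σ_y, so it yields.

yields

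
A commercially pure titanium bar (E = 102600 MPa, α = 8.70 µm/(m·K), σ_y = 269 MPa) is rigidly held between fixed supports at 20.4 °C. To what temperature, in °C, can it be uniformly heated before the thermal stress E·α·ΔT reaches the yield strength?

E = 102600 MPa = 102.6 GPa.
E·α·ΔT = 269.0 MPa ⇒ ΔT = 269.0 / (102.6×10³ × 8.70×10⁻⁶) = 301.4 K.
T = 20.4 + 301.4 = 321.8 °C.

322 °C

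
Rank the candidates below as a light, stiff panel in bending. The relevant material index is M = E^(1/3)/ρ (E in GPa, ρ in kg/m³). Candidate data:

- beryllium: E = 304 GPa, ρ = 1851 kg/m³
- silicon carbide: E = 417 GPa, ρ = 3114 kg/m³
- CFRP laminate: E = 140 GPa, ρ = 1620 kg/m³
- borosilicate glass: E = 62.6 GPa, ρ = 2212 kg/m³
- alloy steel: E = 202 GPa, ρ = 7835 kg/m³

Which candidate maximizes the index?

beryllium

Computing M directly (units already consistent):
  beryllium: M = 3.63×10⁻³
  CFRP laminate: M = 3.21×10⁻³
  silicon carbide: M = 2.40×10⁻³
  borosilicate glass: M = 1.80×10⁻³
  alloy steel: M = 0.749×10⁻³
Beryllium has the largest M.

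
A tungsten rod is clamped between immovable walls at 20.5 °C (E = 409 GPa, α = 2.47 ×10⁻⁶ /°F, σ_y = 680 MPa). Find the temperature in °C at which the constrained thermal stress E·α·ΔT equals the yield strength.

394 °C

α = 2.47×10⁻⁶/°F × 9/5 = 4.45×10⁻⁶/K.
E·α·ΔT = 680.0 MPa ⇒ ΔT = 680.0 / (409.0×10³ × 4.45×10⁻⁶) = 374.0 K.
T = 20.5 + 374.0 = 394.5 °C.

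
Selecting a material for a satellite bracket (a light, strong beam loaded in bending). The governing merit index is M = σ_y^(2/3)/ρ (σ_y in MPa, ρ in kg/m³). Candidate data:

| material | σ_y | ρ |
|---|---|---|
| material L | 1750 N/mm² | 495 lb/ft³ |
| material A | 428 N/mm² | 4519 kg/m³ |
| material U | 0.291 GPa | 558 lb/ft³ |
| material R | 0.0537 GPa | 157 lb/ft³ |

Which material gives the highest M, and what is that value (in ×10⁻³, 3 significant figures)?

Convert each candidate to consistent units, then evaluate M:
  material L: σ_y = 1750 MPa, ρ = 7929 kg/m³
  material A: σ_y = 428.0 MPa, ρ = 4519 kg/m³
  material U: σ_y = 291.0 MPa, ρ = 8938 kg/m³
  material R: σ_y = 53.70 MPa, ρ = 2515 kg/m³
  material L: M = 18.3×10⁻³
  material A: M = 12.6×10⁻³
  material R: M = 5.66×10⁻³
  material U: M = 4.91×10⁻³
The maximum is for material L.

material L, M = 18.3×10⁻³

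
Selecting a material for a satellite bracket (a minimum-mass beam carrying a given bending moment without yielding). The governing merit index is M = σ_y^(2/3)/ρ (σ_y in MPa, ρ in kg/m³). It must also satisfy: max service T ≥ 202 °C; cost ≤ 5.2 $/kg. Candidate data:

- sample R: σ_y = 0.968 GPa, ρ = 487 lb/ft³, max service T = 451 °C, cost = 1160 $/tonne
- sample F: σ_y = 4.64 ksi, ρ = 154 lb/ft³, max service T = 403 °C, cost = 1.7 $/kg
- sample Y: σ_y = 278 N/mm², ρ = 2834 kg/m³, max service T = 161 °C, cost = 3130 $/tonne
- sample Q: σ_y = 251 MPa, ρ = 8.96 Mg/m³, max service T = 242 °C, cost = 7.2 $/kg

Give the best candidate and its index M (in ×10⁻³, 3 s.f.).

sample R, M = 12.5×10⁻³

Screen on constraints: max service T ≥ 202 °C; cost ≤ 5.2 $/kg. Survivors: sample R, sample F.
After converting to SI:
  sample R: σ_y = 968.0 MPa, ρ = 7801 kg/m³
  sample F: σ_y = 31.99 MPa, ρ = 2467 kg/m³
  sample R: M = 12.5×10⁻³
  sample F: M = 4.09×10⁻³
Sample R ranks first.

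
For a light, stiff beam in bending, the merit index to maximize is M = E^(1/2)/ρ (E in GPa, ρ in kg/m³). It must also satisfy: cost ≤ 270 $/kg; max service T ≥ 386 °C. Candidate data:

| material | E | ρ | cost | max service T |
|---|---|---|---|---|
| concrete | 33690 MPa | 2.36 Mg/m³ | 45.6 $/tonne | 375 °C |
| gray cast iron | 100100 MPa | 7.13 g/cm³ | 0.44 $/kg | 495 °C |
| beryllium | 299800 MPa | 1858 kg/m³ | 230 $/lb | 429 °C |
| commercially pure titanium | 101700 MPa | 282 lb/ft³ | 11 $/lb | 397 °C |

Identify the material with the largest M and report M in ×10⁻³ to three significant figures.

commercially pure titanium, M = 2.23×10⁻³

Screen on constraints: cost ≤ 270 $/kg; max service T ≥ 386 °C. Survivors: gray cast iron, commercially pure titanium.
After converting to SI:
  gray cast iron: E = 100.1 GPa, ρ = 7130 kg/m³
  commercially pure titanium: E = 101.7 GPa, ρ = 4517 kg/m³
  commercially pure titanium: M = 2.23×10⁻³
  gray cast iron: M = 1.40×10⁻³
The maximum is for commercially pure titanium.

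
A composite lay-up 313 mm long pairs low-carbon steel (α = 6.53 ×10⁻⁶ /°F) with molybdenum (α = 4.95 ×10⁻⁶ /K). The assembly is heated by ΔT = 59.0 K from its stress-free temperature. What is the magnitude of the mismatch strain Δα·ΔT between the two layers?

low-carbon steel: α = 6.53×10⁻⁶/°F × 9/5 = 11.8×10⁻⁶/K.
Δα = |11.8 − 4.95|×10⁻⁶/K = 6.80×10⁻⁶/K.
Mismatch strain = Δα·ΔT = 6.80×10⁻⁶ × 59.0 = 4.01×10⁻⁴.

4.01×10⁻⁴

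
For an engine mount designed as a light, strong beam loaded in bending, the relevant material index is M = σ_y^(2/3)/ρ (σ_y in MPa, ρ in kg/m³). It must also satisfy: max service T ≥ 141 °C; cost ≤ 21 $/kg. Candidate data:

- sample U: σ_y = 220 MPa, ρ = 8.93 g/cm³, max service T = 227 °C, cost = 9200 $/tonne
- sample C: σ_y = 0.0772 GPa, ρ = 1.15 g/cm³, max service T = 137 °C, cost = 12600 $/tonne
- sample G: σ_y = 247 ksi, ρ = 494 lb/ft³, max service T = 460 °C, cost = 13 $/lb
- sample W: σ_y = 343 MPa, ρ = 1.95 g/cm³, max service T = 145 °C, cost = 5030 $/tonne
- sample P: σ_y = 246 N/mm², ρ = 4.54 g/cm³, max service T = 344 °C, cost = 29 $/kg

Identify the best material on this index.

sample W

Screen on constraints: max service T ≥ 141 °C; cost ≤ 21 $/kg. Survivors: sample U, sample W.
Putting every candidate on a common basis:
  sample U: σ_y = 220.0 MPa, ρ = 8930 kg/m³
  sample W: σ_y = 343.0 MPa, ρ = 1950 kg/m³
  sample W: M = 25.1×10⁻³
  sample U: M = 4.08×10⁻³
The maximum is for sample W.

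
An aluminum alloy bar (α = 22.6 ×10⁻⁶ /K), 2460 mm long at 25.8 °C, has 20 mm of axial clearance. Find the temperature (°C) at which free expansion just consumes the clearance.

α·L₀·ΔT = 20.0 mm ⇒ ΔT = 20.0 / (22.6×10⁻⁶ × 2460.0) = 359.7 K.
T = 25.8 + 359.7 = 385.5 °C.

386 °C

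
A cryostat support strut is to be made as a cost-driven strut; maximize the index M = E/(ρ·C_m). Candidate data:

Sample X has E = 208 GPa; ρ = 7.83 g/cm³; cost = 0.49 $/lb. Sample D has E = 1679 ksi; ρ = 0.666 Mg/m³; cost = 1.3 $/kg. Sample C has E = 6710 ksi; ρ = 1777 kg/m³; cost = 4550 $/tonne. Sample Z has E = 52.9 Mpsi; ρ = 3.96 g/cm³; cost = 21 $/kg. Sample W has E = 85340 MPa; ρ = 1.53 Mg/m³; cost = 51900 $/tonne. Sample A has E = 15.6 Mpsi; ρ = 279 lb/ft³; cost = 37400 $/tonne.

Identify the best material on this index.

In SI units:
  sample X: E = 208.0 GPa, ρ = 7830 kg/m³, cost = 1.080 $/kg
  sample D: E = 11.58 GPa, ρ = 666.0 kg/m³, cost = 1.300 $/kg
  sample C: E = 46.26 GPa, ρ = 1777 kg/m³, cost = 4.550 $/kg
  sample Z: E = 364.7 GPa, ρ = 3960 kg/m³, cost = 21.00 $/kg
  sample W: E = 85.34 GPa, ρ = 1530 kg/m³, cost = 51.90 $/kg
  sample A: E = 107.6 GPa, ρ = 4469 kg/m³, cost = 37.40 $/kg
  sample X: M = 24.6 MN·m per $
  sample D: M = 13.4 MN·m per $
  sample C: M = 5.72 MN·m per $
  sample Z: M = 4.39 MN·m per $
  sample W: M = 1.07 MN·m per $
  sample A: M = 0.643 MN·m per $
The maximum is for sample X.

sample X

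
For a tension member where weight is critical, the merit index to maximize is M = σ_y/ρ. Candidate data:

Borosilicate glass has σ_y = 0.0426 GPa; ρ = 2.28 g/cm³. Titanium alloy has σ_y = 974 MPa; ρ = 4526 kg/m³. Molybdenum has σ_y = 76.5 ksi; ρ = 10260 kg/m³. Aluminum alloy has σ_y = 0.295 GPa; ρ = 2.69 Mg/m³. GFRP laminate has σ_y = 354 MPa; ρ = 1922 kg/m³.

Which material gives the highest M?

titanium alloy

In SI units:
  borosilicate glass: σ_y = 42.60 MPa, ρ = 2280 kg/m³
  titanium alloy: σ_y = 974.0 MPa, ρ = 4526 kg/m³
  molybdenum: σ_y = 527.4 MPa, ρ = 10260 kg/m³
  aluminum alloy: σ_y = 295.0 MPa, ρ = 2690 kg/m³
  GFRP laminate: σ_y = 354.0 MPa, ρ = 1922 kg/m³
  titanium alloy: M = 215 kN·m/kg
  GFRP laminate: M = 184 kN·m/kg
  aluminum alloy: M = 110 kN·m/kg
  molybdenum: M = 51.4 kN·m/kg
  borosilicate glass: M = 18.7 kN·m/kg
Titanium alloy ranks first.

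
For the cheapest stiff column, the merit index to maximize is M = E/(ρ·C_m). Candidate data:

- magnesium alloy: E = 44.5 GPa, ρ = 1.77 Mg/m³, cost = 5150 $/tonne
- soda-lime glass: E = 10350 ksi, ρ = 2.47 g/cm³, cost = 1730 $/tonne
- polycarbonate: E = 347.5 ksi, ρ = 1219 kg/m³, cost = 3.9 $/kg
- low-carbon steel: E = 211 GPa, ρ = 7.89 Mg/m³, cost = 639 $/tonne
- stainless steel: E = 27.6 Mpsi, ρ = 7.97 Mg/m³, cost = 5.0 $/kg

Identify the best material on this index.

low-carbon steel

In SI units:
  magnesium alloy: E = 44.50 GPa, ρ = 1770 kg/m³, cost = 5.150 $/kg
  soda-lime glass: E = 71.36 GPa, ρ = 2470 kg/m³, cost = 1.730 $/kg
  polycarbonate: E = 2.396 GPa, ρ = 1219 kg/m³, cost = 3.900 $/kg
  low-carbon steel: E = 211.0 GPa, ρ = 7890 kg/m³, cost = 0.6390 $/kg
  stainless steel: E = 190.3 GPa, ρ = 7970 kg/m³, cost = 5.000 $/kg
  low-carbon steel: M = 41.9 MN·m per $
  soda-lime glass: M = 16.7 MN·m per $
  magnesium alloy: M = 4.88 MN·m per $
  stainless steel: M = 4.78 MN·m per $
  polycarbonate: M = 0.504 MN·m per $
The maximum is for low-carbon steel.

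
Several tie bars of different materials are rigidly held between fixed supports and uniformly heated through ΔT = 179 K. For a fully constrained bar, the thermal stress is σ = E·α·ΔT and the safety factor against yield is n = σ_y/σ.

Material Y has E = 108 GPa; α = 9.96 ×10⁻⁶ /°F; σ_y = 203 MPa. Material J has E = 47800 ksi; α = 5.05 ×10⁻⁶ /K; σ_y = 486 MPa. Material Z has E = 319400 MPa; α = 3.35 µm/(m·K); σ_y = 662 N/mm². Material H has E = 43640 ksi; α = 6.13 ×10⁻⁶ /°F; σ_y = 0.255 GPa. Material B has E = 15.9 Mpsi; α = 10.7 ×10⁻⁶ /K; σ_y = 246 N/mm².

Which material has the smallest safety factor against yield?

material H

Per material, after unit conversion:
  material Y: E = 108.0, α = 17.9, σ_y = 203.0 → σ = 347 MPa, n = 0.586
  material J: E = 329.6, α = 5.05, σ_y = 486.0 → σ = 298 MPa, n = 1.63
  material Z: E = 319.4, α = 3.35, σ_y = 662.0 → σ = 192 MPa, n = 3.46
  material H: E = 300.9, α = 11.0, σ_y = 255.0 → σ = 594 MPa, n = 0.429
  material B: E = 109.6, α = 10.7, σ_y = 246.0 → σ = 210 MPa, n = 1.17
The minimum is material H at n = 0.429.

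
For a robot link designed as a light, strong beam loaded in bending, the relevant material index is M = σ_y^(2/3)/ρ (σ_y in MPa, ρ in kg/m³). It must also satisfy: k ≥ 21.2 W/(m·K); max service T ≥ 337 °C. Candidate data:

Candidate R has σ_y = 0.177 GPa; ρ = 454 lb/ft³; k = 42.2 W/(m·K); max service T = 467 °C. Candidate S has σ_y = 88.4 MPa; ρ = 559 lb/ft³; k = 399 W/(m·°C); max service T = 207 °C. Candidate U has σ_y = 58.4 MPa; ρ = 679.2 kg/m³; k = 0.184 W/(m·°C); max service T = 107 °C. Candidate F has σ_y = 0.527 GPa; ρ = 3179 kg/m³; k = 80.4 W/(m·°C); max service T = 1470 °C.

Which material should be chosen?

candidate F

Screen on constraints: k ≥ 21.2 W/(m·K); max service T ≥ 337 °C. Survivors: candidate R, candidate F.
After converting to SI:
  candidate R: σ_y = 177.0 MPa, ρ = 7272 kg/m³
  candidate F: σ_y = 527.0 MPa, ρ = 3179 kg/m³
  candidate F: M = 20.5×10⁻³
  candidate R: M = 4.33×10⁻³
Candidate F has the largest M.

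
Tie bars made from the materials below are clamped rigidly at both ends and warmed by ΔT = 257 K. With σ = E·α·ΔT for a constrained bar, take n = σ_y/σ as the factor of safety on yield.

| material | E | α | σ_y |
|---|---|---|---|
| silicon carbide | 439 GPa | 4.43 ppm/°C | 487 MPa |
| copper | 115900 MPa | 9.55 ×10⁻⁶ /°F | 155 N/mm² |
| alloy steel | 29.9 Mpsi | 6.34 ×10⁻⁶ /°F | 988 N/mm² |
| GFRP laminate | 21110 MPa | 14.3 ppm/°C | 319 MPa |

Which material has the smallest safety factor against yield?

In consistent units (E in GPa, α in ×10⁻⁶/K, σ_y in MPa):
  silicon carbide: E = 439.0, α = 4.43, σ_y = 487.0 → σ = 500 MPa, n = 0.974
  copper: E = 115.9, α = 17.2, σ_y = 155.0 → σ = 512 MPa, n = 0.303
  alloy steel: E = 206.2, α = 11.4, σ_y = 988.0 → σ = 605 MPa, n = 1.63
  GFRP laminate: E = 21.11, α = 14.3, σ_y = 319.0 → σ = 77.6 MPa, n = 4.11
The minimum is copper at n = 0.303.

copper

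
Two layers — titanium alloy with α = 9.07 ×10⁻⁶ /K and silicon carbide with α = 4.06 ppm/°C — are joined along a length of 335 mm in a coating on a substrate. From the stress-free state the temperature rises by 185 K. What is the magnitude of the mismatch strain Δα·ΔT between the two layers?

Δα = |9.07 − 4.06|×10⁻⁶/K = 5.01×10⁻⁶/K.
Mismatch strain = Δα·ΔT = 5.01×10⁻⁶ × 185.0 = 9.27×10⁻⁴.

9.27×10⁻⁴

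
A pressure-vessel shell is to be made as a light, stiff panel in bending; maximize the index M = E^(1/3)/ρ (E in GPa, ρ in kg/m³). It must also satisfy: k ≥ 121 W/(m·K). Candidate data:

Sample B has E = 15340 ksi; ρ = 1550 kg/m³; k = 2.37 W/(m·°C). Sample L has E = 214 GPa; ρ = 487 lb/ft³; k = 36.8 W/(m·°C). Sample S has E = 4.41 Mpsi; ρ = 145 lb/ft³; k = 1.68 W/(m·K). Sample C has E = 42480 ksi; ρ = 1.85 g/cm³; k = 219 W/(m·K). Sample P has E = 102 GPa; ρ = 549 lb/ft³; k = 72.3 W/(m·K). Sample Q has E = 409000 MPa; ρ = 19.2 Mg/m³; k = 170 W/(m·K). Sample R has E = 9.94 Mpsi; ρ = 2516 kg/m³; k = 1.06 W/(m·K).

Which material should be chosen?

Screen on constraints: k ≥ 121 W/(m·K). Survivors: sample C, sample Q.
Convert each candidate to consistent units, then evaluate M:
  sample C: E = 292.9 GPa, ρ = 1850 kg/m³
  sample Q: E = 409.0 GPa, ρ = 19200 kg/m³
  sample C: M = 3.59×10⁻³
  sample Q: M = 0.387×10⁻³
Sample C ranks first.

sample C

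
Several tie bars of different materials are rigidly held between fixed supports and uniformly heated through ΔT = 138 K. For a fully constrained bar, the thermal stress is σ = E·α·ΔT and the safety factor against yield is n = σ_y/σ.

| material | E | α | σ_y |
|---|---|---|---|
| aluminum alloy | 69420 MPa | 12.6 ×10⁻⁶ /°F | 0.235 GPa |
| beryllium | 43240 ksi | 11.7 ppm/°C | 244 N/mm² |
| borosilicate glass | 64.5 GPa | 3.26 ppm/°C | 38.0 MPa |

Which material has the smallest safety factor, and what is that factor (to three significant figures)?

With everything in SI (GPa, ×10⁻⁶/K, MPa):
  aluminum alloy: E = 69.42, α = 22.7, σ_y = 235.0 → σ = 217 MPa, n = 1.08
  beryllium: E = 298.1, α = 11.7, σ_y = 244.0 → σ = 481 MPa, n = 0.507
  borosilicate glass: E = 64.50, α = 3.26, σ_y = 38.00 → σ = 29.0 MPa, n = 1.31
Smallest n: beryllium with n = 0.507.

beryllium, n = 0.507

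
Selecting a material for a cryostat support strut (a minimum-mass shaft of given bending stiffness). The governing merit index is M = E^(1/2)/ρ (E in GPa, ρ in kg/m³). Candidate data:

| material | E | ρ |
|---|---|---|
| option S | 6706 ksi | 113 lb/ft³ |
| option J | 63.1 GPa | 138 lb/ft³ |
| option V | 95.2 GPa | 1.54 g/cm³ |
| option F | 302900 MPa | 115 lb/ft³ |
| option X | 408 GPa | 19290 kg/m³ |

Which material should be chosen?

After converting to SI:
  option S: E = 46.24 GPa, ρ = 1810 kg/m³
  option J: E = 63.10 GPa, ρ = 2211 kg/m³
  option V: E = 95.20 GPa, ρ = 1540 kg/m³
  option F: E = 302.9 GPa, ρ = 1842 kg/m³
  option X: E = 408.0 GPa, ρ = 19290 kg/m³
  option F: M = 9.45×10⁻³
  option V: M = 6.34×10⁻³
  option S: M = 3.76×10⁻³
  option J: M = 3.59×10⁻³
  option X: M = 1.05×10⁻³
Option F ranks first.

option F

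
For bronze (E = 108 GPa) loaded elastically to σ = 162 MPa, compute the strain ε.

1.50×10⁻³

ε = σ/E = 162 / 108000 = 1.50×10⁻³.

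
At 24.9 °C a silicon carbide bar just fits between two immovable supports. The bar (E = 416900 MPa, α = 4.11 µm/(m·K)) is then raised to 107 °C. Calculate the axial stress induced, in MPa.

E = 416900 MPa = 416.9 GPa.
ΔT = 82.10 K. Constrained thermal stress σ = E·α·ΔT = 416.9×10³ MPa × 4.11×10⁻⁶ × 82.10 = 141 MPa (compressive).

141 MPa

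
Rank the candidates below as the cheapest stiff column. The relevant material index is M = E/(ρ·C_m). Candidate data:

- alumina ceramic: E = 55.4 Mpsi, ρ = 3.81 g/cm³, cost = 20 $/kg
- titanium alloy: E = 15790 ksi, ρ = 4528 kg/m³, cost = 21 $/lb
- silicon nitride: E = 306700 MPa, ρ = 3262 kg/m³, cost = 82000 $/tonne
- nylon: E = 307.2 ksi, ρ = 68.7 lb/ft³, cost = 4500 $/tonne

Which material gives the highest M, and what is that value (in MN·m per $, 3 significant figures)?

Normalizing units and computing the index:
  alumina ceramic: E = 382.0 GPa, ρ = 3810 kg/m³, cost = 20.00 $/kg
  titanium alloy: E = 108.9 GPa, ρ = 4528 kg/m³, cost = 46.30 $/kg
  silicon nitride: E = 306.7 GPa, ρ = 3262 kg/m³, cost = 82.00 $/kg
  nylon: E = 2.118 GPa, ρ = 1100 kg/m³, cost = 4.500 $/kg
  alumina ceramic: M = 5.01 MN·m per $
  silicon nitride: M = 1.15 MN·m per $
  titanium alloy: M = 0.519 MN·m per $
  nylon: M = 0.428 MN·m per $
The maximum is for alumina ceramic.

alumina ceramic, M = 5.01 MN·m per $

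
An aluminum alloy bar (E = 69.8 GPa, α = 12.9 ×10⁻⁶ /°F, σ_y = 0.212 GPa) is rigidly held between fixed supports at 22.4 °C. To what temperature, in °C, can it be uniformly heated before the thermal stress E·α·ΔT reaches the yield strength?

153 °C

α = 12.9×10⁻⁶/°F × 9/5 = 23.2×10⁻⁶/K.
σ_y = 0.212 GPa = 212.0 MPa.
E·α·ΔT = 212.0 MPa ⇒ ΔT = 212.0 / (69.80×10³ × 23.2×10⁻⁶) = 130.8 K.
T = 22.4 + 130.8 = 153.2 °C.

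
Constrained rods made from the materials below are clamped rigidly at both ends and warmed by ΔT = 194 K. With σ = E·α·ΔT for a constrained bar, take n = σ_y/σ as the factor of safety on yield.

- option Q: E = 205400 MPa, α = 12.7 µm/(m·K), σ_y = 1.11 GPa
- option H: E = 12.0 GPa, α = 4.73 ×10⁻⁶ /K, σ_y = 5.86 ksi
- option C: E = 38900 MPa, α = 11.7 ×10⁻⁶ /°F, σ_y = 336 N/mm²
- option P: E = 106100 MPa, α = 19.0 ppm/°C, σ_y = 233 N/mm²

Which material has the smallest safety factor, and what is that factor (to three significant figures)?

Per material, after unit conversion:
  option Q: E = 205.4, α = 12.7, σ_y = 1110 → σ = 506 MPa, n = 2.19
  option H: E = 12.00, α = 4.73, σ_y = 40.40 → σ = 11.0 MPa, n = 3.67
  option C: E = 38.90, α = 21.1, σ_y = 336.0 → σ = 159 MPa, n = 2.11
  option P: E = 106.1, α = 19.0, σ_y = 233.0 → σ = 391 MPa, n = 0.596
Smallest n: option P with n = 0.596.

option P, n = 0.596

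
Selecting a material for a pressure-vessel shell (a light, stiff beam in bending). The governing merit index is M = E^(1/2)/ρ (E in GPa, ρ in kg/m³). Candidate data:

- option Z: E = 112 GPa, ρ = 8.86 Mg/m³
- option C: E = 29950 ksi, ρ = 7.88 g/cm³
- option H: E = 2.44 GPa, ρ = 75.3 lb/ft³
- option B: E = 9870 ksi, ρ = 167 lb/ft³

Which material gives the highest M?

Normalizing units and computing the index:
  option Z: E = 112.0 GPa, ρ = 8860 kg/m³
  option C: E = 206.5 GPa, ρ = 7880 kg/m³
  option H: E = 2.440 GPa, ρ = 1206 kg/m³
  option B: E = 68.05 GPa, ρ = 2675 kg/m³
  option B: M = 3.08×10⁻³
  option C: M = 1.82×10⁻³
  option H: M = 1.30×10⁻³
  option Z: M = 1.19×10⁻³
Option B has the largest M.

option B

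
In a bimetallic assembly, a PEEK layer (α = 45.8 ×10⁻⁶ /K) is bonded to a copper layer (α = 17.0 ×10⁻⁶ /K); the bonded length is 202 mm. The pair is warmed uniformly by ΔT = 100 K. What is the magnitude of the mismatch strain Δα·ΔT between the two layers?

Δα = |45.8 − 17.0|×10⁻⁶/K = 28.8×10⁻⁶/K.
Mismatch strain = Δα·ΔT = 28.8×10⁻⁶ × 100.0 = 2.88×10⁻³.

2.88×10⁻³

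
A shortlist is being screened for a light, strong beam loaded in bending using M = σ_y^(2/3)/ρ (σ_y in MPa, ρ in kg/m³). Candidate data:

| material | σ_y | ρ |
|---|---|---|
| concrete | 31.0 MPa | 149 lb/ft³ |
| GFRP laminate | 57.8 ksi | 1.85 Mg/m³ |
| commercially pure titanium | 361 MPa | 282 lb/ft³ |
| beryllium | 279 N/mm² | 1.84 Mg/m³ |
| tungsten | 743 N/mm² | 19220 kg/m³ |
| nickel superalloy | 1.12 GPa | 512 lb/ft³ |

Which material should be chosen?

GFRP laminate

After converting to SI:
  concrete: σ_y = 31.00 MPa, ρ = 2387 kg/m³
  GFRP laminate: σ_y = 398.5 MPa, ρ = 1850 kg/m³
  commercially pure titanium: σ_y = 361.0 MPa, ρ = 4517 kg/m³
  beryllium: σ_y = 279.0 MPa, ρ = 1840 kg/m³
  tungsten: σ_y = 743.0 MPa, ρ = 19220 kg/m³
  nickel superalloy: σ_y = 1120 MPa, ρ = 8201 kg/m³
  GFRP laminate: M = 29.3×10⁻³
  beryllium: M = 23.2×10⁻³
  nickel superalloy: M = 13.1×10⁻³
  commercially pure titanium: M = 11.2×10⁻³
  tungsten: M = 4.27×10⁻³
  concrete: M = 4.13×10⁻³
Highest index: GFRP laminate.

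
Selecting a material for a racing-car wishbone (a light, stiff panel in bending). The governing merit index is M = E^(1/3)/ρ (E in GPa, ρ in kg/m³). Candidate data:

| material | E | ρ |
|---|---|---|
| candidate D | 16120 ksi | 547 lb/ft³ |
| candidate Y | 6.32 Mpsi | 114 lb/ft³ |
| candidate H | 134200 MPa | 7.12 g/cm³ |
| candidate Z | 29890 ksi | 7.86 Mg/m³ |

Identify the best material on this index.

candidate Y

In SI units:
  candidate D: E = 111.1 GPa, ρ = 8762 kg/m³
  candidate Y: E = 43.57 GPa, ρ = 1826 kg/m³
  candidate H: E = 134.2 GPa, ρ = 7120 kg/m³
  candidate Z: E = 206.1 GPa, ρ = 7860 kg/m³
  candidate Y: M = 1.93×10⁻³
  candidate Z: M = 0.751×10⁻³
  candidate H: M = 0.719×10⁻³
  candidate D: M = 0.549×10⁻³
Highest index: candidate Y.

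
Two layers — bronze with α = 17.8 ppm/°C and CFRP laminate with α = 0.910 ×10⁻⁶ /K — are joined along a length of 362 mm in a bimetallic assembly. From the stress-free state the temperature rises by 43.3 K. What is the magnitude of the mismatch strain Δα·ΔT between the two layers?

Δα = |17.8 − 0.910|×10⁻⁶/K = 16.9×10⁻⁶/K.
Mismatch strain = Δα·ΔT = 16.9×10⁻⁶ × 43.3 = 7.31×10⁻⁴.

7.31×10⁻⁴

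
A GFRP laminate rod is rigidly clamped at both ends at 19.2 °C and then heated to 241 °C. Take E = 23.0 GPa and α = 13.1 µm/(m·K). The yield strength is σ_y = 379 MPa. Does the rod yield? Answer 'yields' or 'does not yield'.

ΔT = 221.8 K. Constrained thermal stress σ = E·α·ΔT = 23.00×10³ MPa × 13.1×10⁻⁶ × 221.8 = 66.8 MPa (compressive).
Compare to σ_y = 379 MPa: σ < σ_y, so it does not yield.

does not yield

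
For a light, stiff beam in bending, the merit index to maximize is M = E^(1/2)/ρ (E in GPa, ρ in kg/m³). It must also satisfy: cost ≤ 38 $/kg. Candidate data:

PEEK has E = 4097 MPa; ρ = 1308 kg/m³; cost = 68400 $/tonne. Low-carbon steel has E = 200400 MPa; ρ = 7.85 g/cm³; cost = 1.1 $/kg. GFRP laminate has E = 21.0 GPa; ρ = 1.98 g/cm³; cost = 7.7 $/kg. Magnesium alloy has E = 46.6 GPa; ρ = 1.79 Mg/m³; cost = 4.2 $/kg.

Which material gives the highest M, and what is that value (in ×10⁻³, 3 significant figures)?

Screen on constraints: cost ≤ 38 $/kg. Survivors: low-carbon steel, GFRP laminate, magnesium alloy.
Normalizing units and computing the index:
  low-carbon steel: E = 200.4 GPa, ρ = 7850 kg/m³
  GFRP laminate: E = 21.00 GPa, ρ = 1980 kg/m³
  magnesium alloy: E = 46.60 GPa, ρ = 1790 kg/m³
  magnesium alloy: M = 3.81×10⁻³
  GFRP laminate: M = 2.31×10⁻³
  low-carbon steel: M = 1.80×10⁻³
Highest index: magnesium alloy.

magnesium alloy, M = 3.81×10⁻³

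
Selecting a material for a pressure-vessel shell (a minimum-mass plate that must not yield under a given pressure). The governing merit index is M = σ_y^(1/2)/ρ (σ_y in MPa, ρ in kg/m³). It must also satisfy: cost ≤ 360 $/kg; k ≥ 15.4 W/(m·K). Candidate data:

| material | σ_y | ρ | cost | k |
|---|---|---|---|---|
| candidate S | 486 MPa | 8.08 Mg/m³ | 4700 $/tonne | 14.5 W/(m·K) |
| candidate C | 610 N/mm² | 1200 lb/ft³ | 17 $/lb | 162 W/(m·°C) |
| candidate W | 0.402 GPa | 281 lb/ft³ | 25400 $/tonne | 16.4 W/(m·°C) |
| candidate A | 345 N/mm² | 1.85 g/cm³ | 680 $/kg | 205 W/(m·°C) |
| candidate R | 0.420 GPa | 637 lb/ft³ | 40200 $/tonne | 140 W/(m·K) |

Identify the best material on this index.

candidate W

Screen on constraints: cost ≤ 360 $/kg; k ≥ 15.4 W/(m·K). Survivors: candidate C, candidate W, candidate R.
Normalizing units and computing the index:
  candidate C: σ_y = 610.0 MPa, ρ = 19220 kg/m³
  candidate W: σ_y = 402.0 MPa, ρ = 4501 kg/m³
  candidate R: σ_y = 420.0 MPa, ρ = 10200 kg/m³
  candidate W: M = 4.45×10⁻³
  candidate R: M = 2.01×10⁻³
  candidate C: M = 1.28×10⁻³
The maximum is for candidate W.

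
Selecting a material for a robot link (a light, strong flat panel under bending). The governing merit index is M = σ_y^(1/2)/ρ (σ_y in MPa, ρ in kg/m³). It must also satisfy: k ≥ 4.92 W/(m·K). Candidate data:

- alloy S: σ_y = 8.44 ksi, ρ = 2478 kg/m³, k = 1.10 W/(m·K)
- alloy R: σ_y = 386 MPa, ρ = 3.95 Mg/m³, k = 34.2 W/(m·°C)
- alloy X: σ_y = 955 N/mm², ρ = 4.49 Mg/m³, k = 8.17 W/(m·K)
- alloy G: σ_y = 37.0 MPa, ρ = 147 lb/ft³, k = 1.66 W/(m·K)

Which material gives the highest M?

Screen on constraints: k ≥ 4.92 W/(m·K). Survivors: alloy R, alloy X.
Normalizing units and computing the index:
  alloy R: σ_y = 386.0 MPa, ρ = 3950 kg/m³
  alloy X: σ_y = 955.0 MPa, ρ = 4490 kg/m³
  alloy X: M = 6.88×10⁻³
  alloy R: M = 4.97×10⁻³
Alloy X has the largest M.

alloy X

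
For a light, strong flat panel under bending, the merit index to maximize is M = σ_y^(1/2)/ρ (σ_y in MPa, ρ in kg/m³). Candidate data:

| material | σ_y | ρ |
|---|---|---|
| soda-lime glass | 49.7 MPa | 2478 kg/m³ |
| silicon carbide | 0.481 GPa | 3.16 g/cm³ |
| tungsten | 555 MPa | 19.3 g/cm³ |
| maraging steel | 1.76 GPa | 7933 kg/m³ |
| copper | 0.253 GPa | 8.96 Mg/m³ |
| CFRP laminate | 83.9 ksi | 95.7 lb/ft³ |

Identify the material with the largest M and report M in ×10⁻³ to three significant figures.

After converting to SI:
  soda-lime glass: σ_y = 49.70 MPa, ρ = 2478 kg/m³
  silicon carbide: σ_y = 481.0 MPa, ρ = 3160 kg/m³
  tungsten: σ_y = 555.0 MPa, ρ = 19300 kg/m³
  maraging steel: σ_y = 1760 MPa, ρ = 7933 kg/m³
  copper: σ_y = 253.0 MPa, ρ = 8960 kg/m³
  CFRP laminate: σ_y = 578.5 MPa, ρ = 1533 kg/m³
  CFRP laminate: M = 15.7×10⁻³
  silicon carbide: M = 6.94×10⁻³
  maraging steel: M = 5.29×10⁻³
  soda-lime glass: M = 2.84×10⁻³
  copper: M = 1.78×10⁻³
  tungsten: M = 1.22×10⁻³
Highest index: CFRP laminate.

CFRP laminate, M = 15.7×10⁻³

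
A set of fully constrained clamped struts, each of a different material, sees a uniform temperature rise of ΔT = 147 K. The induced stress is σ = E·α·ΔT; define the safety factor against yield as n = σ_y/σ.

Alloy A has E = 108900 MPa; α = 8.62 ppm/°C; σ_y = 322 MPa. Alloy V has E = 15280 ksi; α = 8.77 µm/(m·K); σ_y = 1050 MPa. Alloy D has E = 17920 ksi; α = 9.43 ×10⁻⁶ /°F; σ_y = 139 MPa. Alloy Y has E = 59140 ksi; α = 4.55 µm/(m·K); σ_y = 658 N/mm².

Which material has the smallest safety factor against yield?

Converting E to GPa, α to ×10⁻⁶/K, σ_y to MPa, then σ and n for each:
  alloy A: E = 108.9, α = 8.62, σ_y = 322.0 → σ = 138 MPa, n = 2.33
  alloy V: E = 105.4, α = 8.77, σ_y = 1050 → σ = 136 MPa, n = 7.73
  alloy D: E = 123.6, α = 17.0, σ_y = 139.0 → σ = 308 MPa, n = 0.451
  alloy Y: E = 407.8, α = 4.55, σ_y = 658.0 → σ = 273 MPa, n = 2.41
Alloy D has the lowest safety factor, n = 0.451.

alloy D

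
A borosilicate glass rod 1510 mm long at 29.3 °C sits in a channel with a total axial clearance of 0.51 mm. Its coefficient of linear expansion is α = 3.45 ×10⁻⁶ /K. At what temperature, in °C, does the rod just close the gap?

127 °C

α·L₀·ΔT = 0.51 mm ⇒ ΔT = 0.51 / (3.45×10⁻⁶ × 1510.0) = 97.90 K.
T = 29.3 + 97.90 = 127.2 °C.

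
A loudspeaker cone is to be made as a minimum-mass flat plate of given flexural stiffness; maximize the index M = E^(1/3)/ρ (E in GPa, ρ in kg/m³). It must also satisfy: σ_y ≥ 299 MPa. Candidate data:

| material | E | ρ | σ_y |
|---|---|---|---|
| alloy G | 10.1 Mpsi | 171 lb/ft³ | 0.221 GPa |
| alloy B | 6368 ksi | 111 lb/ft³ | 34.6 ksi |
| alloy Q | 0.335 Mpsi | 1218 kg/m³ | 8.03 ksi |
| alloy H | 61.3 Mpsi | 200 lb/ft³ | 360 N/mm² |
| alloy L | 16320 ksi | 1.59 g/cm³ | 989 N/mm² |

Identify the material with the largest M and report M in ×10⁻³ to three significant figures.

Screen on constraints: σ_y ≥ 299 MPa. Survivors: alloy H, alloy L.
Normalizing units and computing the index:
  alloy H: E = 422.6 GPa, ρ = 3204 kg/m³
  alloy L: E = 112.5 GPa, ρ = 1590 kg/m³
  alloy L: M = 3.04×10⁻³
  alloy H: M = 2.34×10⁻³
Highest index: alloy L.

alloy L, M = 3.04×10⁻³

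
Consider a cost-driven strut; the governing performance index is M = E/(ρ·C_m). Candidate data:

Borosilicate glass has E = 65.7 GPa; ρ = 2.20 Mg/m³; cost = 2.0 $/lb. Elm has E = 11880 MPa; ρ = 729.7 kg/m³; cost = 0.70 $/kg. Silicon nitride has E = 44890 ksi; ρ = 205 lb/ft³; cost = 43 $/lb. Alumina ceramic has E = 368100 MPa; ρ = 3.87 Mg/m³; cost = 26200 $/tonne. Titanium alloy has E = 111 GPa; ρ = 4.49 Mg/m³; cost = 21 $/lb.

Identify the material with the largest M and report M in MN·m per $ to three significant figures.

After converting to SI:
  borosilicate glass: E = 65.70 GPa, ρ = 2200 kg/m³, cost = 4.409 $/kg
  elm: E = 11.88 GPa, ρ = 729.7 kg/m³, cost = 0.7000 $/kg
  silicon nitride: E = 309.5 GPa, ρ = 3284 kg/m³, cost = 94.80 $/kg
  alumina ceramic: E = 368.1 GPa, ρ = 3870 kg/m³, cost = 26.20 $/kg
  titanium alloy: E = 111.0 GPa, ρ = 4490 kg/m³, cost = 46.30 $/kg
  elm: M = 23.3 MN·m per $
  borosilicate glass: M = 6.77 MN·m per $
  alumina ceramic: M = 3.63 MN·m per $
  silicon nitride: M = 0.994 MN·m per $
  titanium alloy: M = 0.534 MN·m per $
Highest index: elm.

elm, M = 23.3 MN·m per $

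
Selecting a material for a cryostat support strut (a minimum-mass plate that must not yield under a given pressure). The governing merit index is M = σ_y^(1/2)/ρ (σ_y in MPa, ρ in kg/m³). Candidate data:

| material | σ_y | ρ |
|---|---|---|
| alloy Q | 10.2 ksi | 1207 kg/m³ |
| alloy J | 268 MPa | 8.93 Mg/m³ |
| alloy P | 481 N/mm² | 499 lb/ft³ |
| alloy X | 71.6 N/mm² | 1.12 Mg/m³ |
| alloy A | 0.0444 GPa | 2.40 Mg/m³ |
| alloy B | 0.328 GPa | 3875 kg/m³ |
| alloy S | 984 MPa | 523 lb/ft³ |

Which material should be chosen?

In SI units:
  alloy Q: σ_y = 70.33 MPa, ρ = 1207 kg/m³
  alloy J: σ_y = 268.0 MPa, ρ = 8930 kg/m³
  alloy P: σ_y = 481.0 MPa, ρ = 7993 kg/m³
  alloy X: σ_y = 71.60 MPa, ρ = 1120 kg/m³
  alloy A: σ_y = 44.40 MPa, ρ = 2400 kg/m³
  alloy B: σ_y = 328.0 MPa, ρ = 3875 kg/m³
  alloy S: σ_y = 984.0 MPa, ρ = 8378 kg/m³
  alloy X: M = 7.56×10⁻³
  alloy Q: M = 6.95×10⁻³
  alloy B: M = 4.67×10⁻³
  alloy S: M = 3.74×10⁻³
  alloy A: M = 2.78×10⁻³
  alloy P: M = 2.74×10⁻³
  alloy J: M = 1.83×10⁻³
Highest index: alloy X.

alloy X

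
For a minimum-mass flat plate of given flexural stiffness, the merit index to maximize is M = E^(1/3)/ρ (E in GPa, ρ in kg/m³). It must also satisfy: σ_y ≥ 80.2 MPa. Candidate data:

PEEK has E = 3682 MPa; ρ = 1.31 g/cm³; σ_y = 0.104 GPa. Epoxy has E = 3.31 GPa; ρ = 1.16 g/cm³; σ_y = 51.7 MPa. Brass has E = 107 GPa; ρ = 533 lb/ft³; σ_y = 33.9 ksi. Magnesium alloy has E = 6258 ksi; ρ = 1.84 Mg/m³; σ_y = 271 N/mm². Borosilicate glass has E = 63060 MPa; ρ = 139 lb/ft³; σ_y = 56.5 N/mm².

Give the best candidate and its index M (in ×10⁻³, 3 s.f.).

magnesium alloy, M = 1.91×10⁻³

Screen on constraints: σ_y ≥ 80.2 MPa. Survivors: PEEK, brass, magnesium alloy.
Convert each candidate to consistent units, then evaluate M:
  PEEK: E = 3.682 GPa, ρ = 1310 kg/m³
  brass: E = 107.0 GPa, ρ = 8538 kg/m³
  magnesium alloy: E = 43.15 GPa, ρ = 1840 kg/m³
  magnesium alloy: M = 1.91×10⁻³
  PEEK: M = 1.18×10⁻³
  brass: M = 0.556×10⁻³
Magnesium alloy has the largest M.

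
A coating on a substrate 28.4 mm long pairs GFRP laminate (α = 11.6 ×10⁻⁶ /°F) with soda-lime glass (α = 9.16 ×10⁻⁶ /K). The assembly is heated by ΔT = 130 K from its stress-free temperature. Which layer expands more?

GFRP laminate: α = 11.6×10⁻⁶/°F × 9/5 = 20.9×10⁻⁶/K.
α(GFRP laminate) = 20.9×10⁻⁶/K vs α(soda-lime glass) = 9.16×10⁻⁶/K.
Higher α expands more for the same ΔT: GFRP laminate.

GFRP laminate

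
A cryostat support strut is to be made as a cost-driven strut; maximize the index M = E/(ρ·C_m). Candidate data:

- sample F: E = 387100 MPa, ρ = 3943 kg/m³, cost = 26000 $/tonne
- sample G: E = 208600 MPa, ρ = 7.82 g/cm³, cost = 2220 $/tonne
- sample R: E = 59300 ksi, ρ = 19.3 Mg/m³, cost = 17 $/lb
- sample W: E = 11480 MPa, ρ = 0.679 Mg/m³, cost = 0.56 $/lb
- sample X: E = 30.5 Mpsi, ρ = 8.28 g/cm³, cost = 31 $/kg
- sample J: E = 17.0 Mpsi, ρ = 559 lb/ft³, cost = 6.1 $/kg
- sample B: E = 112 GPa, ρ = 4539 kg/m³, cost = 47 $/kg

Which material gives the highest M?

sample W

Normalizing units and computing the index:
  sample F: E = 387.1 GPa, ρ = 3943 kg/m³, cost = 26.00 $/kg
  sample G: E = 208.6 GPa, ρ = 7820 kg/m³, cost = 2.220 $/kg
  sample R: E = 408.9 GPa, ρ = 19300 kg/m³, cost = 37.48 $/kg
  sample W: E = 11.48 GPa, ρ = 679.0 kg/m³, cost = 1.235 $/kg
  sample X: E = 210.3 GPa, ρ = 8280 kg/m³, cost = 31.00 $/kg
  sample J: E = 117.2 GPa, ρ = 8954 kg/m³, cost = 6.100 $/kg
  sample B: E = 112.0 GPa, ρ = 4539 kg/m³, cost = 47.00 $/kg
  sample W: M = 13.7 MN·m per $
  sample G: M = 12.0 MN·m per $
  sample F: M = 3.78 MN·m per $
  sample J: M = 2.15 MN·m per $
  sample X: M = 0.819 MN·m per $
  sample R: M = 0.565 MN·m per $
  sample B: M = 0.525 MN·m per $
The maximum is for sample W.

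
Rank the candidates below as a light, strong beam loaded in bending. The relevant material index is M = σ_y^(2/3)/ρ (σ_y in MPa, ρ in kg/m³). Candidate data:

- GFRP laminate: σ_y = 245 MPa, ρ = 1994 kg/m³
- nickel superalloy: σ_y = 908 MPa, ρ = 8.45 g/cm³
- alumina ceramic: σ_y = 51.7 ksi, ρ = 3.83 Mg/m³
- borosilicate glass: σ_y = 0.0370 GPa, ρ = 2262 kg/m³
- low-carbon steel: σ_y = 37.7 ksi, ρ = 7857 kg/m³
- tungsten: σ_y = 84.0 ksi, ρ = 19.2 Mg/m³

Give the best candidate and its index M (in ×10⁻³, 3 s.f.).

Convert each candidate to consistent units, then evaluate M:
  GFRP laminate: σ_y = 245.0 MPa, ρ = 1994 kg/m³
  nickel superalloy: σ_y = 908.0 MPa, ρ = 8450 kg/m³
  alumina ceramic: σ_y = 356.5 MPa, ρ = 3830 kg/m³
  borosilicate glass: σ_y = 37.00 MPa, ρ = 2262 kg/m³
  low-carbon steel: σ_y = 259.9 MPa, ρ = 7857 kg/m³
  tungsten: σ_y = 579.2 MPa, ρ = 19200 kg/m³
  GFRP laminate: M = 19.6×10⁻³
  alumina ceramic: M = 13.1×10⁻³
  nickel superalloy: M = 11.1×10⁻³
  low-carbon steel: M = 5.18×10⁻³
  borosilicate glass: M = 4.91×10⁻³
  tungsten: M = 3.62×10⁻³
The maximum is for GFRP laminate.

GFRP laminate, M = 19.6×10⁻³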